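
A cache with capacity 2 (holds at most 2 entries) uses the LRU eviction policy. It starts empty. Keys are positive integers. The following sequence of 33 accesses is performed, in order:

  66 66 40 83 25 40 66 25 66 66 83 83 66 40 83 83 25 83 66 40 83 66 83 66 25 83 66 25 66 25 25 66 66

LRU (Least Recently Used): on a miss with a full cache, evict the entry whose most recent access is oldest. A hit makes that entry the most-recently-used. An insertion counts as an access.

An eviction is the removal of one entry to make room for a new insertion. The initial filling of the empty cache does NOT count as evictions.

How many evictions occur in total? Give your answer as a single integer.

Answer: 17

Derivation:
LRU simulation (capacity=2):
  1. access 66: MISS. Cache (LRU->MRU): [66]
  2. access 66: HIT. Cache (LRU->MRU): [66]
  3. access 40: MISS. Cache (LRU->MRU): [66 40]
  4. access 83: MISS, evict 66. Cache (LRU->MRU): [40 83]
  5. access 25: MISS, evict 40. Cache (LRU->MRU): [83 25]
  6. access 40: MISS, evict 83. Cache (LRU->MRU): [25 40]
  7. access 66: MISS, evict 25. Cache (LRU->MRU): [40 66]
  8. access 25: MISS, evict 40. Cache (LRU->MRU): [66 25]
  9. access 66: HIT. Cache (LRU->MRU): [25 66]
  10. access 66: HIT. Cache (LRU->MRU): [25 66]
  11. access 83: MISS, evict 25. Cache (LRU->MRU): [66 83]
  12. access 83: HIT. Cache (LRU->MRU): [66 83]
  13. access 66: HIT. Cache (LRU->MRU): [83 66]
  14. access 40: MISS, evict 83. Cache (LRU->MRU): [66 40]
  15. access 83: MISS, evict 66. Cache (LRU->MRU): [40 83]
  16. access 83: HIT. Cache (LRU->MRU): [40 83]
  17. access 25: MISS, evict 40. Cache (LRU->MRU): [83 25]
  18. access 83: HIT. Cache (LRU->MRU): [25 83]
  19. access 66: MISS, evict 25. Cache (LRU->MRU): [83 66]
  20. access 40: MISS, evict 83. Cache (LRU->MRU): [66 40]
  21. access 83: MISS, evict 66. Cache (LRU->MRU): [40 83]
  22. access 66: MISS, evict 40. Cache (LRU->MRU): [83 66]
  23. access 83: HIT. Cache (LRU->MRU): [66 83]
  24. access 66: HIT. Cache (LRU->MRU): [83 66]
  25. access 25: MISS, evict 83. Cache (LRU->MRU): [66 25]
  26. access 83: MISS, evict 66. Cache (LRU->MRU): [25 83]
  27. access 66: MISS, evict 25. Cache (LRU->MRU): [83 66]
  28. access 25: MISS, evict 83. Cache (LRU->MRU): [66 25]
  29. access 66: HIT. Cache (LRU->MRU): [25 66]
  30. access 25: HIT. Cache (LRU->MRU): [66 25]
  31. access 25: HIT. Cache (LRU->MRU): [66 25]
  32. access 66: HIT. Cache (LRU->MRU): [25 66]
  33. access 66: HIT. Cache (LRU->MRU): [25 66]
Total: 14 hits, 19 misses, 17 evictions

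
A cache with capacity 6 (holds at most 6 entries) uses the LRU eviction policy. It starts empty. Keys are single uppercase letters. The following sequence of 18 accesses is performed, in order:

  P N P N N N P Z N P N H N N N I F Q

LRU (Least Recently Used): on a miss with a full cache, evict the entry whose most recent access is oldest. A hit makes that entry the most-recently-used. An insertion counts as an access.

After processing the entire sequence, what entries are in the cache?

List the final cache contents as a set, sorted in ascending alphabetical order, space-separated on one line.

Answer: F H I N P Q

Derivation:
LRU simulation (capacity=6):
  1. access P: MISS. Cache (LRU->MRU): [P]
  2. access N: MISS. Cache (LRU->MRU): [P N]
  3. access P: HIT. Cache (LRU->MRU): [N P]
  4. access N: HIT. Cache (LRU->MRU): [P N]
  5. access N: HIT. Cache (LRU->MRU): [P N]
  6. access N: HIT. Cache (LRU->MRU): [P N]
  7. access P: HIT. Cache (LRU->MRU): [N P]
  8. access Z: MISS. Cache (LRU->MRU): [N P Z]
  9. access N: HIT. Cache (LRU->MRU): [P Z N]
  10. access P: HIT. Cache (LRU->MRU): [Z N P]
  11. access N: HIT. Cache (LRU->MRU): [Z P N]
  12. access H: MISS. Cache (LRU->MRU): [Z P N H]
  13. access N: HIT. Cache (LRU->MRU): [Z P H N]
  14. access N: HIT. Cache (LRU->MRU): [Z P H N]
  15. access N: HIT. Cache (LRU->MRU): [Z P H N]
  16. access I: MISS. Cache (LRU->MRU): [Z P H N I]
  17. access F: MISS. Cache (LRU->MRU): [Z P H N I F]
  18. access Q: MISS, evict Z. Cache (LRU->MRU): [P H N I F Q]
Total: 11 hits, 7 misses, 1 evictions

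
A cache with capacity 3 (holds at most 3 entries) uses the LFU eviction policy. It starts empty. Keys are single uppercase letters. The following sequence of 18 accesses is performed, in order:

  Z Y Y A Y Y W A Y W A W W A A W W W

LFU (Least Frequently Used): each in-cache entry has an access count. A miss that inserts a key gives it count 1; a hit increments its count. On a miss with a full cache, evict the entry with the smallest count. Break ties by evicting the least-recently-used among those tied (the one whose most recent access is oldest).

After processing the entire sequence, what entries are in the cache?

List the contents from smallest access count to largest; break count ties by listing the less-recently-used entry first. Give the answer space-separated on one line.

LFU simulation (capacity=3):
  1. access Z: MISS. Cache: [Z(c=1)]
  2. access Y: MISS. Cache: [Z(c=1) Y(c=1)]
  3. access Y: HIT, count now 2. Cache: [Z(c=1) Y(c=2)]
  4. access A: MISS. Cache: [Z(c=1) A(c=1) Y(c=2)]
  5. access Y: HIT, count now 3. Cache: [Z(c=1) A(c=1) Y(c=3)]
  6. access Y: HIT, count now 4. Cache: [Z(c=1) A(c=1) Y(c=4)]
  7. access W: MISS, evict Z(c=1). Cache: [A(c=1) W(c=1) Y(c=4)]
  8. access A: HIT, count now 2. Cache: [W(c=1) A(c=2) Y(c=4)]
  9. access Y: HIT, count now 5. Cache: [W(c=1) A(c=2) Y(c=5)]
  10. access W: HIT, count now 2. Cache: [A(c=2) W(c=2) Y(c=5)]
  11. access A: HIT, count now 3. Cache: [W(c=2) A(c=3) Y(c=5)]
  12. access W: HIT, count now 3. Cache: [A(c=3) W(c=3) Y(c=5)]
  13. access W: HIT, count now 4. Cache: [A(c=3) W(c=4) Y(c=5)]
  14. access A: HIT, count now 4. Cache: [W(c=4) A(c=4) Y(c=5)]
  15. access A: HIT, count now 5. Cache: [W(c=4) Y(c=5) A(c=5)]
  16. access W: HIT, count now 5. Cache: [Y(c=5) A(c=5) W(c=5)]
  17. access W: HIT, count now 6. Cache: [Y(c=5) A(c=5) W(c=6)]
  18. access W: HIT, count now 7. Cache: [Y(c=5) A(c=5) W(c=7)]
Total: 14 hits, 4 misses, 1 evictions

Answer: Y A W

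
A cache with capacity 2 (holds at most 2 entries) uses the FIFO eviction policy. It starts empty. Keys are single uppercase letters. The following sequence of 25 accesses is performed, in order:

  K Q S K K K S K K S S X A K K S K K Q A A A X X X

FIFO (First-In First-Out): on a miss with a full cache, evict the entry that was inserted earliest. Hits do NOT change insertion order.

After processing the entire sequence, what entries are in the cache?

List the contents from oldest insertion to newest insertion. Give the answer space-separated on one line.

Answer: A X

Derivation:
FIFO simulation (capacity=2):
  1. access K: MISS. Cache (old->new): [K]
  2. access Q: MISS. Cache (old->new): [K Q]
  3. access S: MISS, evict K. Cache (old->new): [Q S]
  4. access K: MISS, evict Q. Cache (old->new): [S K]
  5. access K: HIT. Cache (old->new): [S K]
  6. access K: HIT. Cache (old->new): [S K]
  7. access S: HIT. Cache (old->new): [S K]
  8. access K: HIT. Cache (old->new): [S K]
  9. access K: HIT. Cache (old->new): [S K]
  10. access S: HIT. Cache (old->new): [S K]
  11. access S: HIT. Cache (old->new): [S K]
  12. access X: MISS, evict S. Cache (old->new): [K X]
  13. access A: MISS, evict K. Cache (old->new): [X A]
  14. access K: MISS, evict X. Cache (old->new): [A K]
  15. access K: HIT. Cache (old->new): [A K]
  16. access S: MISS, evict A. Cache (old->new): [K S]
  17. access K: HIT. Cache (old->new): [K S]
  18. access K: HIT. Cache (old->new): [K S]
  19. access Q: MISS, evict K. Cache (old->new): [S Q]
  20. access A: MISS, evict S. Cache (old->new): [Q A]
  21. access A: HIT. Cache (old->new): [Q A]
  22. access A: HIT. Cache (old->new): [Q A]
  23. access X: MISS, evict Q. Cache (old->new): [A X]
  24. access X: HIT. Cache (old->new): [A X]
  25. access X: HIT. Cache (old->new): [A X]
Total: 14 hits, 11 misses, 9 evictions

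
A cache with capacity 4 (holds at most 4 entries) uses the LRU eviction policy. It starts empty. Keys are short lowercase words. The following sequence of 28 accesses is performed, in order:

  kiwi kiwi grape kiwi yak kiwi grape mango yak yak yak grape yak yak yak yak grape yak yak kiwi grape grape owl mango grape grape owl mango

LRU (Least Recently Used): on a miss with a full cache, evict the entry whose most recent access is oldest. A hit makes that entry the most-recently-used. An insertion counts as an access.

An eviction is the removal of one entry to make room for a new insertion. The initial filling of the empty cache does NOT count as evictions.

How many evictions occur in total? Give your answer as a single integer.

LRU simulation (capacity=4):
  1. access kiwi: MISS. Cache (LRU->MRU): [kiwi]
  2. access kiwi: HIT. Cache (LRU->MRU): [kiwi]
  3. access grape: MISS. Cache (LRU->MRU): [kiwi grape]
  4. access kiwi: HIT. Cache (LRU->MRU): [grape kiwi]
  5. access yak: MISS. Cache (LRU->MRU): [grape kiwi yak]
  6. access kiwi: HIT. Cache (LRU->MRU): [grape yak kiwi]
  7. access grape: HIT. Cache (LRU->MRU): [yak kiwi grape]
  8. access mango: MISS. Cache (LRU->MRU): [yak kiwi grape mango]
  9. access yak: HIT. Cache (LRU->MRU): [kiwi grape mango yak]
  10. access yak: HIT. Cache (LRU->MRU): [kiwi grape mango yak]
  11. access yak: HIT. Cache (LRU->MRU): [kiwi grape mango yak]
  12. access grape: HIT. Cache (LRU->MRU): [kiwi mango yak grape]
  13. access yak: HIT. Cache (LRU->MRU): [kiwi mango grape yak]
  14. access yak: HIT. Cache (LRU->MRU): [kiwi mango grape yak]
  15. access yak: HIT. Cache (LRU->MRU): [kiwi mango grape yak]
  16. access yak: HIT. Cache (LRU->MRU): [kiwi mango grape yak]
  17. access grape: HIT. Cache (LRU->MRU): [kiwi mango yak grape]
  18. access yak: HIT. Cache (LRU->MRU): [kiwi mango grape yak]
  19. access yak: HIT. Cache (LRU->MRU): [kiwi mango grape yak]
  20. access kiwi: HIT. Cache (LRU->MRU): [mango grape yak kiwi]
  21. access grape: HIT. Cache (LRU->MRU): [mango yak kiwi grape]
  22. access grape: HIT. Cache (LRU->MRU): [mango yak kiwi grape]
  23. access owl: MISS, evict mango. Cache (LRU->MRU): [yak kiwi grape owl]
  24. access mango: MISS, evict yak. Cache (LRU->MRU): [kiwi grape owl mango]
  25. access grape: HIT. Cache (LRU->MRU): [kiwi owl mango grape]
  26. access grape: HIT. Cache (LRU->MRU): [kiwi owl mango grape]
  27. access owl: HIT. Cache (LRU->MRU): [kiwi mango grape owl]
  28. access mango: HIT. Cache (LRU->MRU): [kiwi grape owl mango]
Total: 22 hits, 6 misses, 2 evictions

Answer: 2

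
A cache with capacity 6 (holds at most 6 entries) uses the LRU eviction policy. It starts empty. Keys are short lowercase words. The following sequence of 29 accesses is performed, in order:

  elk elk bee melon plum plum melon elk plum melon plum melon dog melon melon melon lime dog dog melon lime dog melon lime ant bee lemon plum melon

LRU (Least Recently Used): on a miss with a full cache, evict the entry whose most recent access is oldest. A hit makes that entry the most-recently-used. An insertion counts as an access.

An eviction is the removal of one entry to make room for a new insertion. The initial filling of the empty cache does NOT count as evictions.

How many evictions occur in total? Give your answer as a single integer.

Answer: 4

Derivation:
LRU simulation (capacity=6):
  1. access elk: MISS. Cache (LRU->MRU): [elk]
  2. access elk: HIT. Cache (LRU->MRU): [elk]
  3. access bee: MISS. Cache (LRU->MRU): [elk bee]
  4. access melon: MISS. Cache (LRU->MRU): [elk bee melon]
  5. access plum: MISS. Cache (LRU->MRU): [elk bee melon plum]
  6. access plum: HIT. Cache (LRU->MRU): [elk bee melon plum]
  7. access melon: HIT. Cache (LRU->MRU): [elk bee plum melon]
  8. access elk: HIT. Cache (LRU->MRU): [bee plum melon elk]
  9. access plum: HIT. Cache (LRU->MRU): [bee melon elk plum]
  10. access melon: HIT. Cache (LRU->MRU): [bee elk plum melon]
  11. access plum: HIT. Cache (LRU->MRU): [bee elk melon plum]
  12. access melon: HIT. Cache (LRU->MRU): [bee elk plum melon]
  13. access dog: MISS. Cache (LRU->MRU): [bee elk plum melon dog]
  14. access melon: HIT. Cache (LRU->MRU): [bee elk plum dog melon]
  15. access melon: HIT. Cache (LRU->MRU): [bee elk plum dog melon]
  16. access melon: HIT. Cache (LRU->MRU): [bee elk plum dog melon]
  17. access lime: MISS. Cache (LRU->MRU): [bee elk plum dog melon lime]
  18. access dog: HIT. Cache (LRU->MRU): [bee elk plum melon lime dog]
  19. access dog: HIT. Cache (LRU->MRU): [bee elk plum melon lime dog]
  20. access melon: HIT. Cache (LRU->MRU): [bee elk plum lime dog melon]
  21. access lime: HIT. Cache (LRU->MRU): [bee elk plum dog melon lime]
  22. access dog: HIT. Cache (LRU->MRU): [bee elk plum melon lime dog]
  23. access melon: HIT. Cache (LRU->MRU): [bee elk plum lime dog melon]
  24. access lime: HIT. Cache (LRU->MRU): [bee elk plum dog melon lime]
  25. access ant: MISS, evict bee. Cache (LRU->MRU): [elk plum dog melon lime ant]
  26. access bee: MISS, evict elk. Cache (LRU->MRU): [plum dog melon lime ant bee]
  27. access lemon: MISS, evict plum. Cache (LRU->MRU): [dog melon lime ant bee lemon]
  28. access plum: MISS, evict dog. Cache (LRU->MRU): [melon lime ant bee lemon plum]
  29. access melon: HIT. Cache (LRU->MRU): [lime ant bee lemon plum melon]
Total: 19 hits, 10 misses, 4 evictions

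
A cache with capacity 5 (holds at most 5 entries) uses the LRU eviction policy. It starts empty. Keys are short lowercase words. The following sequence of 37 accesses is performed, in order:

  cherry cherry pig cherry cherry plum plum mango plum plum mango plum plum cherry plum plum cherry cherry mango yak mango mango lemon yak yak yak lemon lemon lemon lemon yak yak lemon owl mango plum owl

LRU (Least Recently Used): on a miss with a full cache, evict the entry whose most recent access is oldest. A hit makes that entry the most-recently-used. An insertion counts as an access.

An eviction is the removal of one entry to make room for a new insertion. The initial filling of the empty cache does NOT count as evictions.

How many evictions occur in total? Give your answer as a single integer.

Answer: 3

Derivation:
LRU simulation (capacity=5):
  1. access cherry: MISS. Cache (LRU->MRU): [cherry]
  2. access cherry: HIT. Cache (LRU->MRU): [cherry]
  3. access pig: MISS. Cache (LRU->MRU): [cherry pig]
  4. access cherry: HIT. Cache (LRU->MRU): [pig cherry]
  5. access cherry: HIT. Cache (LRU->MRU): [pig cherry]
  6. access plum: MISS. Cache (LRU->MRU): [pig cherry plum]
  7. access plum: HIT. Cache (LRU->MRU): [pig cherry plum]
  8. access mango: MISS. Cache (LRU->MRU): [pig cherry plum mango]
  9. access plum: HIT. Cache (LRU->MRU): [pig cherry mango plum]
  10. access plum: HIT. Cache (LRU->MRU): [pig cherry mango plum]
  11. access mango: HIT. Cache (LRU->MRU): [pig cherry plum mango]
  12. access plum: HIT. Cache (LRU->MRU): [pig cherry mango plum]
  13. access plum: HIT. Cache (LRU->MRU): [pig cherry mango plum]
  14. access cherry: HIT. Cache (LRU->MRU): [pig mango plum cherry]
  15. access plum: HIT. Cache (LRU->MRU): [pig mango cherry plum]
  16. access plum: HIT. Cache (LRU->MRU): [pig mango cherry plum]
  17. access cherry: HIT. Cache (LRU->MRU): [pig mango plum cherry]
  18. access cherry: HIT. Cache (LRU->MRU): [pig mango plum cherry]
  19. access mango: HIT. Cache (LRU->MRU): [pig plum cherry mango]
  20. access yak: MISS. Cache (LRU->MRU): [pig plum cherry mango yak]
  21. access mango: HIT. Cache (LRU->MRU): [pig plum cherry yak mango]
  22. access mango: HIT. Cache (LRU->MRU): [pig plum cherry yak mango]
  23. access lemon: MISS, evict pig. Cache (LRU->MRU): [plum cherry yak mango lemon]
  24. access yak: HIT. Cache (LRU->MRU): [plum cherry mango lemon yak]
  25. access yak: HIT. Cache (LRU->MRU): [plum cherry mango lemon yak]
  26. access yak: HIT. Cache (LRU->MRU): [plum cherry mango lemon yak]
  27. access lemon: HIT. Cache (LRU->MRU): [plum cherry mango yak lemon]
  28. access lemon: HIT. Cache (LRU->MRU): [plum cherry mango yak lemon]
  29. access lemon: HIT. Cache (LRU->MRU): [plum cherry mango yak lemon]
  30. access lemon: HIT. Cache (LRU->MRU): [plum cherry mango yak lemon]
  31. access yak: HIT. Cache (LRU->MRU): [plum cherry mango lemon yak]
  32. access yak: HIT. Cache (LRU->MRU): [plum cherry mango lemon yak]
  33. access lemon: HIT. Cache (LRU->MRU): [plum cherry mango yak lemon]
  34. access owl: MISS, evict plum. Cache (LRU->MRU): [cherry mango yak lemon owl]
  35. access mango: HIT. Cache (LRU->MRU): [cherry yak lemon owl mango]
  36. access plum: MISS, evict cherry. Cache (LRU->MRU): [yak lemon owl mango plum]
  37. access owl: HIT. Cache (LRU->MRU): [yak lemon mango plum owl]
Total: 29 hits, 8 misses, 3 evictions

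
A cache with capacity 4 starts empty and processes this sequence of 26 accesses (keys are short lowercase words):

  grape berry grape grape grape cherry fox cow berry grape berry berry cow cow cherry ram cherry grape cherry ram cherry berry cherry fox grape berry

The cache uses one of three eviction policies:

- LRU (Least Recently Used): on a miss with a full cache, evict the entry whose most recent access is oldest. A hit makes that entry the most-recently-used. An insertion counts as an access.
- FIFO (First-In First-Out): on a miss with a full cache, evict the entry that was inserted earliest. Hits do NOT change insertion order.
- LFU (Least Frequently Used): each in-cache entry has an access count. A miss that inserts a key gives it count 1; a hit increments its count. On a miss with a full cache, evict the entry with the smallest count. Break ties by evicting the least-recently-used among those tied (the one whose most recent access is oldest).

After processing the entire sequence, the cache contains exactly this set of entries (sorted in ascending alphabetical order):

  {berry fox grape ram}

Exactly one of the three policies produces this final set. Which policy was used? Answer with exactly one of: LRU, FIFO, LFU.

Answer: FIFO

Derivation:
Simulating under each policy and comparing final sets:
  LRU: final set = {berry cherry fox grape} -> differs
  FIFO: final set = {berry fox grape ram} -> MATCHES target
  LFU: final set = {berry cow fox grape} -> differs
Only FIFO produces the target set.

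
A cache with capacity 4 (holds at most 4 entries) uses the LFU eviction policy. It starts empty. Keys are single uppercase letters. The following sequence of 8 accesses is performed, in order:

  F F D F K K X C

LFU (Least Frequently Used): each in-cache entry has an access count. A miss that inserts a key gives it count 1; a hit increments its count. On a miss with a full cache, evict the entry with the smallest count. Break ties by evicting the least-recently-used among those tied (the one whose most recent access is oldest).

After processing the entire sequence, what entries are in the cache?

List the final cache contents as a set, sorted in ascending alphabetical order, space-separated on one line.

LFU simulation (capacity=4):
  1. access F: MISS. Cache: [F(c=1)]
  2. access F: HIT, count now 2. Cache: [F(c=2)]
  3. access D: MISS. Cache: [D(c=1) F(c=2)]
  4. access F: HIT, count now 3. Cache: [D(c=1) F(c=3)]
  5. access K: MISS. Cache: [D(c=1) K(c=1) F(c=3)]
  6. access K: HIT, count now 2. Cache: [D(c=1) K(c=2) F(c=3)]
  7. access X: MISS. Cache: [D(c=1) X(c=1) K(c=2) F(c=3)]
  8. access C: MISS, evict D(c=1). Cache: [X(c=1) C(c=1) K(c=2) F(c=3)]
Total: 3 hits, 5 misses, 1 evictions

Answer: C F K X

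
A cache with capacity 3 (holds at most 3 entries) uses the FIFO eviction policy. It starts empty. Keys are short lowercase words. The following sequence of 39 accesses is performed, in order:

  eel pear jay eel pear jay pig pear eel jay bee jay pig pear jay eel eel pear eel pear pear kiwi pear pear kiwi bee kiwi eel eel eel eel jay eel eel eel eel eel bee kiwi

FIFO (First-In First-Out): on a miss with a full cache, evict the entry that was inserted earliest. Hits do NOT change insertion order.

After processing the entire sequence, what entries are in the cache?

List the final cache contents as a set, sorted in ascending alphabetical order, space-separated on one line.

Answer: eel jay kiwi

Derivation:
FIFO simulation (capacity=3):
  1. access eel: MISS. Cache (old->new): [eel]
  2. access pear: MISS. Cache (old->new): [eel pear]
  3. access jay: MISS. Cache (old->new): [eel pear jay]
  4. access eel: HIT. Cache (old->new): [eel pear jay]
  5. access pear: HIT. Cache (old->new): [eel pear jay]
  6. access jay: HIT. Cache (old->new): [eel pear jay]
  7. access pig: MISS, evict eel. Cache (old->new): [pear jay pig]
  8. access pear: HIT. Cache (old->new): [pear jay pig]
  9. access eel: MISS, evict pear. Cache (old->new): [jay pig eel]
  10. access jay: HIT. Cache (old->new): [jay pig eel]
  11. access bee: MISS, evict jay. Cache (old->new): [pig eel bee]
  12. access jay: MISS, evict pig. Cache (old->new): [eel bee jay]
  13. access pig: MISS, evict eel. Cache (old->new): [bee jay pig]
  14. access pear: MISS, evict bee. Cache (old->new): [jay pig pear]
  15. access jay: HIT. Cache (old->new): [jay pig pear]
  16. access eel: MISS, evict jay. Cache (old->new): [pig pear eel]
  17. access eel: HIT. Cache (old->new): [pig pear eel]
  18. access pear: HIT. Cache (old->new): [pig pear eel]
  19. access eel: HIT. Cache (old->new): [pig pear eel]
  20. access pear: HIT. Cache (old->new): [pig pear eel]
  21. access pear: HIT. Cache (old->new): [pig pear eel]
  22. access kiwi: MISS, evict pig. Cache (old->new): [pear eel kiwi]
  23. access pear: HIT. Cache (old->new): [pear eel kiwi]
  24. access pear: HIT. Cache (old->new): [pear eel kiwi]
  25. access kiwi: HIT. Cache (old->new): [pear eel kiwi]
  26. access bee: MISS, evict pear. Cache (old->new): [eel kiwi bee]
  27. access kiwi: HIT. Cache (old->new): [eel kiwi bee]
  28. access eel: HIT. Cache (old->new): [eel kiwi bee]
  29. access eel: HIT. Cache (old->new): [eel kiwi bee]
  30. access eel: HIT. Cache (old->new): [eel kiwi bee]
  31. access eel: HIT. Cache (old->new): [eel kiwi bee]
  32. access jay: MISS, evict eel. Cache (old->new): [kiwi bee jay]
  33. access eel: MISS, evict kiwi. Cache (old->new): [bee jay eel]
  34. access eel: HIT. Cache (old->new): [bee jay eel]
  35. access eel: HIT. Cache (old->new): [bee jay eel]
  36. access eel: HIT. Cache (old->new): [bee jay eel]
  37. access eel: HIT. Cache (old->new): [bee jay eel]
  38. access bee: HIT. Cache (old->new): [bee jay eel]
  39. access kiwi: MISS, evict bee. Cache (old->new): [jay eel kiwi]
Total: 24 hits, 15 misses, 12 evictions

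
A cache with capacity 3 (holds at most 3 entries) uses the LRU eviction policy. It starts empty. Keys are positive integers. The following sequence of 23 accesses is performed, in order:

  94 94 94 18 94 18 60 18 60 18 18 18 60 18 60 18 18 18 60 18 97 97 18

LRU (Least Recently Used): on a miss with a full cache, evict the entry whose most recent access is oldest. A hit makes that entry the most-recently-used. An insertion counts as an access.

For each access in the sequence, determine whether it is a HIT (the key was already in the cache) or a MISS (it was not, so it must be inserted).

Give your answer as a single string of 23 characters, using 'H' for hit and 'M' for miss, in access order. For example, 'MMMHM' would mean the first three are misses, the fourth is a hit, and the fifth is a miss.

Answer: MHHMHHMHHHHHHHHHHHHHMHH

Derivation:
LRU simulation (capacity=3):
  1. access 94: MISS. Cache (LRU->MRU): [94]
  2. access 94: HIT. Cache (LRU->MRU): [94]
  3. access 94: HIT. Cache (LRU->MRU): [94]
  4. access 18: MISS. Cache (LRU->MRU): [94 18]
  5. access 94: HIT. Cache (LRU->MRU): [18 94]
  6. access 18: HIT. Cache (LRU->MRU): [94 18]
  7. access 60: MISS. Cache (LRU->MRU): [94 18 60]
  8. access 18: HIT. Cache (LRU->MRU): [94 60 18]
  9. access 60: HIT. Cache (LRU->MRU): [94 18 60]
  10. access 18: HIT. Cache (LRU->MRU): [94 60 18]
  11. access 18: HIT. Cache (LRU->MRU): [94 60 18]
  12. access 18: HIT. Cache (LRU->MRU): [94 60 18]
  13. access 60: HIT. Cache (LRU->MRU): [94 18 60]
  14. access 18: HIT. Cache (LRU->MRU): [94 60 18]
  15. access 60: HIT. Cache (LRU->MRU): [94 18 60]
  16. access 18: HIT. Cache (LRU->MRU): [94 60 18]
  17. access 18: HIT. Cache (LRU->MRU): [94 60 18]
  18. access 18: HIT. Cache (LRU->MRU): [94 60 18]
  19. access 60: HIT. Cache (LRU->MRU): [94 18 60]
  20. access 18: HIT. Cache (LRU->MRU): [94 60 18]
  21. access 97: MISS, evict 94. Cache (LRU->MRU): [60 18 97]
  22. access 97: HIT. Cache (LRU->MRU): [60 18 97]
  23. access 18: HIT. Cache (LRU->MRU): [60 97 18]
Total: 19 hits, 4 misses, 1 evictions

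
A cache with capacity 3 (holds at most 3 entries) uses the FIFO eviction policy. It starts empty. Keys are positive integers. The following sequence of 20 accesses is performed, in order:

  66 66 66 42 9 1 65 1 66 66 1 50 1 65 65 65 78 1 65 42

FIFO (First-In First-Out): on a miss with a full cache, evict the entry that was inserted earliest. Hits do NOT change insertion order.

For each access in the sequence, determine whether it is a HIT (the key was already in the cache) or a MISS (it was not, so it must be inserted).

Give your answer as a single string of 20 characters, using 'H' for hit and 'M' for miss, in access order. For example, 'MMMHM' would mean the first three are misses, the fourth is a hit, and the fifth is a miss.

Answer: MHHMMMMHMHHMMMHHMHHM

Derivation:
FIFO simulation (capacity=3):
  1. access 66: MISS. Cache (old->new): [66]
  2. access 66: HIT. Cache (old->new): [66]
  3. access 66: HIT. Cache (old->new): [66]
  4. access 42: MISS. Cache (old->new): [66 42]
  5. access 9: MISS. Cache (old->new): [66 42 9]
  6. access 1: MISS, evict 66. Cache (old->new): [42 9 1]
  7. access 65: MISS, evict 42. Cache (old->new): [9 1 65]
  8. access 1: HIT. Cache (old->new): [9 1 65]
  9. access 66: MISS, evict 9. Cache (old->new): [1 65 66]
  10. access 66: HIT. Cache (old->new): [1 65 66]
  11. access 1: HIT. Cache (old->new): [1 65 66]
  12. access 50: MISS, evict 1. Cache (old->new): [65 66 50]
  13. access 1: MISS, evict 65. Cache (old->new): [66 50 1]
  14. access 65: MISS, evict 66. Cache (old->new): [50 1 65]
  15. access 65: HIT. Cache (old->new): [50 1 65]
  16. access 65: HIT. Cache (old->new): [50 1 65]
  17. access 78: MISS, evict 50. Cache (old->new): [1 65 78]
  18. access 1: HIT. Cache (old->new): [1 65 78]
  19. access 65: HIT. Cache (old->new): [1 65 78]
  20. access 42: MISS, evict 1. Cache (old->new): [65 78 42]
Total: 9 hits, 11 misses, 8 evictions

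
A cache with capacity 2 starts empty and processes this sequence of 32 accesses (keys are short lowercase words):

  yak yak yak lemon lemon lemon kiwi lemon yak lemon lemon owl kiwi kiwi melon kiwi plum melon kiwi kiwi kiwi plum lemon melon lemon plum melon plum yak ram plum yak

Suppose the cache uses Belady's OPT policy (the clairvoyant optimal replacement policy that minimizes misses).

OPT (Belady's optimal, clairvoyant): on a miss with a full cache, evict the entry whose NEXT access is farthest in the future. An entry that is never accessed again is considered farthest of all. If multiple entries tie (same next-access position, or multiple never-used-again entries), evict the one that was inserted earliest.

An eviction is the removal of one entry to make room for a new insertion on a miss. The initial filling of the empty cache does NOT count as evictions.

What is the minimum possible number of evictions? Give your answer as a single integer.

OPT (Belady) simulation (capacity=2):
  1. access yak: MISS. Cache: [yak]
  2. access yak: HIT. Next use of yak: step 3. Cache: [yak]
  3. access yak: HIT. Next use of yak: step 9. Cache: [yak]
  4. access lemon: MISS. Cache: [yak lemon]
  5. access lemon: HIT. Next use of lemon: step 6. Cache: [yak lemon]
  6. access lemon: HIT. Next use of lemon: step 8. Cache: [yak lemon]
  7. access kiwi: MISS, evict yak (next use: step 9). Cache: [lemon kiwi]
  8. access lemon: HIT. Next use of lemon: step 10. Cache: [lemon kiwi]
  9. access yak: MISS, evict kiwi (next use: step 13). Cache: [lemon yak]
  10. access lemon: HIT. Next use of lemon: step 11. Cache: [lemon yak]
  11. access lemon: HIT. Next use of lemon: step 23. Cache: [lemon yak]
  12. access owl: MISS, evict yak (next use: step 29). Cache: [lemon owl]
  13. access kiwi: MISS, evict owl (next use: never). Cache: [lemon kiwi]
  14. access kiwi: HIT. Next use of kiwi: step 16. Cache: [lemon kiwi]
  15. access melon: MISS, evict lemon (next use: step 23). Cache: [kiwi melon]
  16. access kiwi: HIT. Next use of kiwi: step 19. Cache: [kiwi melon]
  17. access plum: MISS, evict kiwi (next use: step 19). Cache: [melon plum]
  18. access melon: HIT. Next use of melon: step 24. Cache: [melon plum]
  19. access kiwi: MISS, evict melon (next use: step 24). Cache: [plum kiwi]
  20. access kiwi: HIT. Next use of kiwi: step 21. Cache: [plum kiwi]
  21. access kiwi: HIT. Next use of kiwi: never. Cache: [plum kiwi]
  22. access plum: HIT. Next use of plum: step 26. Cache: [plum kiwi]
  23. access lemon: MISS, evict kiwi (next use: never). Cache: [plum lemon]
  24. access melon: MISS, evict plum (next use: step 26). Cache: [lemon melon]
  25. access lemon: HIT. Next use of lemon: never. Cache: [lemon melon]
  26. access plum: MISS, evict lemon (next use: never). Cache: [melon plum]
  27. access melon: HIT. Next use of melon: never. Cache: [melon plum]
  28. access plum: HIT. Next use of plum: step 31. Cache: [melon plum]
  29. access yak: MISS, evict melon (next use: never). Cache: [plum yak]
  30. access ram: MISS, evict yak (next use: step 32). Cache: [plum ram]
  31. access plum: HIT. Next use of plum: never. Cache: [plum ram]
  32. access yak: MISS, evict plum (next use: never). Cache: [ram yak]
Total: 17 hits, 15 misses, 13 evictions

Answer: 13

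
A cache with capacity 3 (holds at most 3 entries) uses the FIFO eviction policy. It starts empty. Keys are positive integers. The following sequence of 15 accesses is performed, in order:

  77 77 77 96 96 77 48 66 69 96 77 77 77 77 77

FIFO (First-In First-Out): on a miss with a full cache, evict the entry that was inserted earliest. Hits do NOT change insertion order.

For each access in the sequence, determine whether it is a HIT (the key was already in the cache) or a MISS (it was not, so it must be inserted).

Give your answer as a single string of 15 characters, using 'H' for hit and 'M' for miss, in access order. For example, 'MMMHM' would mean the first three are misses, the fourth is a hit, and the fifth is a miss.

FIFO simulation (capacity=3):
  1. access 77: MISS. Cache (old->new): [77]
  2. access 77: HIT. Cache (old->new): [77]
  3. access 77: HIT. Cache (old->new): [77]
  4. access 96: MISS. Cache (old->new): [77 96]
  5. access 96: HIT. Cache (old->new): [77 96]
  6. access 77: HIT. Cache (old->new): [77 96]
  7. access 48: MISS. Cache (old->new): [77 96 48]
  8. access 66: MISS, evict 77. Cache (old->new): [96 48 66]
  9. access 69: MISS, evict 96. Cache (old->new): [48 66 69]
  10. access 96: MISS, evict 48. Cache (old->new): [66 69 96]
  11. access 77: MISS, evict 66. Cache (old->new): [69 96 77]
  12. access 77: HIT. Cache (old->new): [69 96 77]
  13. access 77: HIT. Cache (old->new): [69 96 77]
  14. access 77: HIT. Cache (old->new): [69 96 77]
  15. access 77: HIT. Cache (old->new): [69 96 77]
Total: 8 hits, 7 misses, 4 evictions

Answer: MHHMHHMMMMMHHHH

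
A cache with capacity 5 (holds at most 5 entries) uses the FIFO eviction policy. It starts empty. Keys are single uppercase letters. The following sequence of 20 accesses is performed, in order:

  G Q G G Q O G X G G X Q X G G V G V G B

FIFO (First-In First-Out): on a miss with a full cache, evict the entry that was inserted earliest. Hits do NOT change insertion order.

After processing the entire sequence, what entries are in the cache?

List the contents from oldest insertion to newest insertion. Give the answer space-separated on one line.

Answer: Q O X V B

Derivation:
FIFO simulation (capacity=5):
  1. access G: MISS. Cache (old->new): [G]
  2. access Q: MISS. Cache (old->new): [G Q]
  3. access G: HIT. Cache (old->new): [G Q]
  4. access G: HIT. Cache (old->new): [G Q]
  5. access Q: HIT. Cache (old->new): [G Q]
  6. access O: MISS. Cache (old->new): [G Q O]
  7. access G: HIT. Cache (old->new): [G Q O]
  8. access X: MISS. Cache (old->new): [G Q O X]
  9. access G: HIT. Cache (old->new): [G Q O X]
  10. access G: HIT. Cache (old->new): [G Q O X]
  11. access X: HIT. Cache (old->new): [G Q O X]
  12. access Q: HIT. Cache (old->new): [G Q O X]
  13. access X: HIT. Cache (old->new): [G Q O X]
  14. access G: HIT. Cache (old->new): [G Q O X]
  15. access G: HIT. Cache (old->new): [G Q O X]
  16. access V: MISS. Cache (old->new): [G Q O X V]
  17. access G: HIT. Cache (old->new): [G Q O X V]
  18. access V: HIT. Cache (old->new): [G Q O X V]
  19. access G: HIT. Cache (old->new): [G Q O X V]
  20. access B: MISS, evict G. Cache (old->new): [Q O X V B]
Total: 14 hits, 6 misses, 1 evictions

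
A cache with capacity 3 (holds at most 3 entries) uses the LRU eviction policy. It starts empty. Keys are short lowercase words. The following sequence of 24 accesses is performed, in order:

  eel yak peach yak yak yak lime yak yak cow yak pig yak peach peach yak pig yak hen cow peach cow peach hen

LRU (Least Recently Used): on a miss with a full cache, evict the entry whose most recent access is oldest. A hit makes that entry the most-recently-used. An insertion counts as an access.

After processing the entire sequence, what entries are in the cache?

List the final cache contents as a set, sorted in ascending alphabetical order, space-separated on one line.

LRU simulation (capacity=3):
  1. access eel: MISS. Cache (LRU->MRU): [eel]
  2. access yak: MISS. Cache (LRU->MRU): [eel yak]
  3. access peach: MISS. Cache (LRU->MRU): [eel yak peach]
  4. access yak: HIT. Cache (LRU->MRU): [eel peach yak]
  5. access yak: HIT. Cache (LRU->MRU): [eel peach yak]
  6. access yak: HIT. Cache (LRU->MRU): [eel peach yak]
  7. access lime: MISS, evict eel. Cache (LRU->MRU): [peach yak lime]
  8. access yak: HIT. Cache (LRU->MRU): [peach lime yak]
  9. access yak: HIT. Cache (LRU->MRU): [peach lime yak]
  10. access cow: MISS, evict peach. Cache (LRU->MRU): [lime yak cow]
  11. access yak: HIT. Cache (LRU->MRU): [lime cow yak]
  12. access pig: MISS, evict lime. Cache (LRU->MRU): [cow yak pig]
  13. access yak: HIT. Cache (LRU->MRU): [cow pig yak]
  14. access peach: MISS, evict cow. Cache (LRU->MRU): [pig yak peach]
  15. access peach: HIT. Cache (LRU->MRU): [pig yak peach]
  16. access yak: HIT. Cache (LRU->MRU): [pig peach yak]
  17. access pig: HIT. Cache (LRU->MRU): [peach yak pig]
  18. access yak: HIT. Cache (LRU->MRU): [peach pig yak]
  19. access hen: MISS, evict peach. Cache (LRU->MRU): [pig yak hen]
  20. access cow: MISS, evict pig. Cache (LRU->MRU): [yak hen cow]
  21. access peach: MISS, evict yak. Cache (LRU->MRU): [hen cow peach]
  22. access cow: HIT. Cache (LRU->MRU): [hen peach cow]
  23. access peach: HIT. Cache (LRU->MRU): [hen cow peach]
  24. access hen: HIT. Cache (LRU->MRU): [cow peach hen]
Total: 14 hits, 10 misses, 7 evictions

Answer: cow hen peach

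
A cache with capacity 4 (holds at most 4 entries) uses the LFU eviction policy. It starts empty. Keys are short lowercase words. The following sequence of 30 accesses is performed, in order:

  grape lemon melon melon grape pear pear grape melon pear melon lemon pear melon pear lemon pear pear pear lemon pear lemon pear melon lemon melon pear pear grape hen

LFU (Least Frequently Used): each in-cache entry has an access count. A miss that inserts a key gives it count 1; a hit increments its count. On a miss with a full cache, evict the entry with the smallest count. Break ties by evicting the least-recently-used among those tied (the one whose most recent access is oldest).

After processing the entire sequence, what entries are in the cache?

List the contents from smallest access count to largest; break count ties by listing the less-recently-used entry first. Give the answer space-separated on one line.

LFU simulation (capacity=4):
  1. access grape: MISS. Cache: [grape(c=1)]
  2. access lemon: MISS. Cache: [grape(c=1) lemon(c=1)]
  3. access melon: MISS. Cache: [grape(c=1) lemon(c=1) melon(c=1)]
  4. access melon: HIT, count now 2. Cache: [grape(c=1) lemon(c=1) melon(c=2)]
  5. access grape: HIT, count now 2. Cache: [lemon(c=1) melon(c=2) grape(c=2)]
  6. access pear: MISS. Cache: [lemon(c=1) pear(c=1) melon(c=2) grape(c=2)]
  7. access pear: HIT, count now 2. Cache: [lemon(c=1) melon(c=2) grape(c=2) pear(c=2)]
  8. access grape: HIT, count now 3. Cache: [lemon(c=1) melon(c=2) pear(c=2) grape(c=3)]
  9. access melon: HIT, count now 3. Cache: [lemon(c=1) pear(c=2) grape(c=3) melon(c=3)]
  10. access pear: HIT, count now 3. Cache: [lemon(c=1) grape(c=3) melon(c=3) pear(c=3)]
  11. access melon: HIT, count now 4. Cache: [lemon(c=1) grape(c=3) pear(c=3) melon(c=4)]
  12. access lemon: HIT, count now 2. Cache: [lemon(c=2) grape(c=3) pear(c=3) melon(c=4)]
  13. access pear: HIT, count now 4. Cache: [lemon(c=2) grape(c=3) melon(c=4) pear(c=4)]
  14. access melon: HIT, count now 5. Cache: [lemon(c=2) grape(c=3) pear(c=4) melon(c=5)]
  15. access pear: HIT, count now 5. Cache: [lemon(c=2) grape(c=3) melon(c=5) pear(c=5)]
  16. access lemon: HIT, count now 3. Cache: [grape(c=3) lemon(c=3) melon(c=5) pear(c=5)]
  17. access pear: HIT, count now 6. Cache: [grape(c=3) lemon(c=3) melon(c=5) pear(c=6)]
  18. access pear: HIT, count now 7. Cache: [grape(c=3) lemon(c=3) melon(c=5) pear(c=7)]
  19. access pear: HIT, count now 8. Cache: [grape(c=3) lemon(c=3) melon(c=5) pear(c=8)]
  20. access lemon: HIT, count now 4. Cache: [grape(c=3) lemon(c=4) melon(c=5) pear(c=8)]
  21. access pear: HIT, count now 9. Cache: [grape(c=3) lemon(c=4) melon(c=5) pear(c=9)]
  22. access lemon: HIT, count now 5. Cache: [grape(c=3) melon(c=5) lemon(c=5) pear(c=9)]
  23. access pear: HIT, count now 10. Cache: [grape(c=3) melon(c=5) lemon(c=5) pear(c=10)]
  24. access melon: HIT, count now 6. Cache: [grape(c=3) lemon(c=5) melon(c=6) pear(c=10)]
  25. access lemon: HIT, count now 6. Cache: [grape(c=3) melon(c=6) lemon(c=6) pear(c=10)]
  26. access melon: HIT, count now 7. Cache: [grape(c=3) lemon(c=6) melon(c=7) pear(c=10)]
  27. access pear: HIT, count now 11. Cache: [grape(c=3) lemon(c=6) melon(c=7) pear(c=11)]
  28. access pear: HIT, count now 12. Cache: [grape(c=3) lemon(c=6) melon(c=7) pear(c=12)]
  29. access grape: HIT, count now 4. Cache: [grape(c=4) lemon(c=6) melon(c=7) pear(c=12)]
  30. access hen: MISS, evict grape(c=4). Cache: [hen(c=1) lemon(c=6) melon(c=7) pear(c=12)]
Total: 25 hits, 5 misses, 1 evictions

Answer: hen lemon melon pear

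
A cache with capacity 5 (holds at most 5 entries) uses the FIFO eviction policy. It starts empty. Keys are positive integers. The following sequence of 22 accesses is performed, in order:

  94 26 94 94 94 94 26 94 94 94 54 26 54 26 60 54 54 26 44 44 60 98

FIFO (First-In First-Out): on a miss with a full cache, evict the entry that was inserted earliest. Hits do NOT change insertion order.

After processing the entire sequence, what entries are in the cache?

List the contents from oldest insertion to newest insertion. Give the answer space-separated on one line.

Answer: 26 54 60 44 98

Derivation:
FIFO simulation (capacity=5):
  1. access 94: MISS. Cache (old->new): [94]
  2. access 26: MISS. Cache (old->new): [94 26]
  3. access 94: HIT. Cache (old->new): [94 26]
  4. access 94: HIT. Cache (old->new): [94 26]
  5. access 94: HIT. Cache (old->new): [94 26]
  6. access 94: HIT. Cache (old->new): [94 26]
  7. access 26: HIT. Cache (old->new): [94 26]
  8. access 94: HIT. Cache (old->new): [94 26]
  9. access 94: HIT. Cache (old->new): [94 26]
  10. access 94: HIT. Cache (old->new): [94 26]
  11. access 54: MISS. Cache (old->new): [94 26 54]
  12. access 26: HIT. Cache (old->new): [94 26 54]
  13. access 54: HIT. Cache (old->new): [94 26 54]
  14. access 26: HIT. Cache (old->new): [94 26 54]
  15. access 60: MISS. Cache (old->new): [94 26 54 60]
  16. access 54: HIT. Cache (old->new): [94 26 54 60]
  17. access 54: HIT. Cache (old->new): [94 26 54 60]
  18. access 26: HIT. Cache (old->new): [94 26 54 60]
  19. access 44: MISS. Cache (old->new): [94 26 54 60 44]
  20. access 44: HIT. Cache (old->new): [94 26 54 60 44]
  21. access 60: HIT. Cache (old->new): [94 26 54 60 44]
  22. access 98: MISS, evict 94. Cache (old->new): [26 54 60 44 98]
Total: 16 hits, 6 misses, 1 evictions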